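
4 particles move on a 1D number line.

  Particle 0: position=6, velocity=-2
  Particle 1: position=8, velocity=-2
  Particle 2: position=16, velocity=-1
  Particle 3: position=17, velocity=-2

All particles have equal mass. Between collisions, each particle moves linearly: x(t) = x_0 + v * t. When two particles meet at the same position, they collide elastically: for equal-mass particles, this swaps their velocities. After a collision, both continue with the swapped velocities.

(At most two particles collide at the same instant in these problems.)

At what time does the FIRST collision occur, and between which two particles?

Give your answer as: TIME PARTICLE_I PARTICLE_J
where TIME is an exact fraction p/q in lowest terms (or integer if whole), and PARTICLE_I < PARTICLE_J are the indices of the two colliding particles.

Pair (0,1): pos 6,8 vel -2,-2 -> not approaching (rel speed 0 <= 0)
Pair (1,2): pos 8,16 vel -2,-1 -> not approaching (rel speed -1 <= 0)
Pair (2,3): pos 16,17 vel -1,-2 -> gap=1, closing at 1/unit, collide at t=1
Earliest collision: t=1 between 2 and 3

Answer: 1 2 3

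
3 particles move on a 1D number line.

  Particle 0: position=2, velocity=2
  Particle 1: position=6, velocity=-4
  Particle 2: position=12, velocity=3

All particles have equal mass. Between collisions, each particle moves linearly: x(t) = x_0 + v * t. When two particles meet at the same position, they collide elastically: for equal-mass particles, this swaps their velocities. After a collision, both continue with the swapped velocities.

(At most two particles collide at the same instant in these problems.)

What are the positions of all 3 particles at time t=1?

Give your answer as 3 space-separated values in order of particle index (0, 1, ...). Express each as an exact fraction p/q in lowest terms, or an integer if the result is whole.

Answer: 2 4 15

Derivation:
Collision at t=2/3: particles 0 and 1 swap velocities; positions: p0=10/3 p1=10/3 p2=14; velocities now: v0=-4 v1=2 v2=3
Advance to t=1 (no further collisions before then); velocities: v0=-4 v1=2 v2=3; positions = 2 4 15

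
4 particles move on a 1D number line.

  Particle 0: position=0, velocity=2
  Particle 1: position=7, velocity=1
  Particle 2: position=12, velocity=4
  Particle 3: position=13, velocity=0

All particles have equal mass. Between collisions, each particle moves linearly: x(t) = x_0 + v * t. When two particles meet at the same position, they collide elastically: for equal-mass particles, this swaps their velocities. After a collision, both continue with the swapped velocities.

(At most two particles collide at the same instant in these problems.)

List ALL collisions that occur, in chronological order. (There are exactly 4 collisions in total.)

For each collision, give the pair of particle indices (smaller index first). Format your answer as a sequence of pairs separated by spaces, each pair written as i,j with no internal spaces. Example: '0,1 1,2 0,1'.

Collision at t=1/4: particles 2 and 3 swap velocities; positions: p0=1/2 p1=29/4 p2=13 p3=13; velocities now: v0=2 v1=1 v2=0 v3=4
Collision at t=6: particles 1 and 2 swap velocities; positions: p0=12 p1=13 p2=13 p3=36; velocities now: v0=2 v1=0 v2=1 v3=4
Collision at t=13/2: particles 0 and 1 swap velocities; positions: p0=13 p1=13 p2=27/2 p3=38; velocities now: v0=0 v1=2 v2=1 v3=4
Collision at t=7: particles 1 and 2 swap velocities; positions: p0=13 p1=14 p2=14 p3=40; velocities now: v0=0 v1=1 v2=2 v3=4

Answer: 2,3 1,2 0,1 1,2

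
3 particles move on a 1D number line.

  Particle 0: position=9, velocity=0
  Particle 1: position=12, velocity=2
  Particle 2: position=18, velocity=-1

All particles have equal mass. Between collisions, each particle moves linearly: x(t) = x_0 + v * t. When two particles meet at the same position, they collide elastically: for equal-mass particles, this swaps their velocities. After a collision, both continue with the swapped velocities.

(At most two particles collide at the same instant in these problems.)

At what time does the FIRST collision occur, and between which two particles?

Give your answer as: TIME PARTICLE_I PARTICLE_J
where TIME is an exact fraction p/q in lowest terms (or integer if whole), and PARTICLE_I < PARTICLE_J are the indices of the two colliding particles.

Pair (0,1): pos 9,12 vel 0,2 -> not approaching (rel speed -2 <= 0)
Pair (1,2): pos 12,18 vel 2,-1 -> gap=6, closing at 3/unit, collide at t=2
Earliest collision: t=2 between 1 and 2

Answer: 2 1 2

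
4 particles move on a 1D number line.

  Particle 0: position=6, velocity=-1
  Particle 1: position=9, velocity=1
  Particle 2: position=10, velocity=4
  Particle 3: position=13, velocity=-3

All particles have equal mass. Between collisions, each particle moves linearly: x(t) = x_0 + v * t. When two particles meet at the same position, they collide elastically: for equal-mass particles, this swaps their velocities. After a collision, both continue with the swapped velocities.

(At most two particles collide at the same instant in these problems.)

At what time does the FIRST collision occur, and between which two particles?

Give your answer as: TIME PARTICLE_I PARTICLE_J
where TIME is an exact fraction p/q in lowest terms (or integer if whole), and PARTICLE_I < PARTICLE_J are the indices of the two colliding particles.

Answer: 3/7 2 3

Derivation:
Pair (0,1): pos 6,9 vel -1,1 -> not approaching (rel speed -2 <= 0)
Pair (1,2): pos 9,10 vel 1,4 -> not approaching (rel speed -3 <= 0)
Pair (2,3): pos 10,13 vel 4,-3 -> gap=3, closing at 7/unit, collide at t=3/7
Earliest collision: t=3/7 between 2 and 3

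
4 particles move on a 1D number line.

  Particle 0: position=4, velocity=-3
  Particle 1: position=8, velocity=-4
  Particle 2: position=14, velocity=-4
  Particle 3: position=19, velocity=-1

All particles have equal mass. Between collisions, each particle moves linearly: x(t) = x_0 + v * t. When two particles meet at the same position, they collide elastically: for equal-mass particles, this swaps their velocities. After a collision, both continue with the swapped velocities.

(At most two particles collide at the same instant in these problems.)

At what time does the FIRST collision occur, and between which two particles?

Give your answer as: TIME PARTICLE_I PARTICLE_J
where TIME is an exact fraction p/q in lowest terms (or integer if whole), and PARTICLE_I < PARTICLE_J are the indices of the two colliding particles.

Pair (0,1): pos 4,8 vel -3,-4 -> gap=4, closing at 1/unit, collide at t=4
Pair (1,2): pos 8,14 vel -4,-4 -> not approaching (rel speed 0 <= 0)
Pair (2,3): pos 14,19 vel -4,-1 -> not approaching (rel speed -3 <= 0)
Earliest collision: t=4 between 0 and 1

Answer: 4 0 1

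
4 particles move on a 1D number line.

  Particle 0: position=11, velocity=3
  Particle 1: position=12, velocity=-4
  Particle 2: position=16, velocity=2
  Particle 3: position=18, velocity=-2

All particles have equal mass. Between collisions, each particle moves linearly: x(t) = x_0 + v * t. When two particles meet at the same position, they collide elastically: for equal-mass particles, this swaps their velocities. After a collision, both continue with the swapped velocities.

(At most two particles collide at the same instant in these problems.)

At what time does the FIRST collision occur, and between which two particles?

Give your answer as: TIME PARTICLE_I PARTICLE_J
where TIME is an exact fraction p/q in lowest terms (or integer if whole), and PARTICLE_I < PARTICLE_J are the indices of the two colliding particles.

Answer: 1/7 0 1

Derivation:
Pair (0,1): pos 11,12 vel 3,-4 -> gap=1, closing at 7/unit, collide at t=1/7
Pair (1,2): pos 12,16 vel -4,2 -> not approaching (rel speed -6 <= 0)
Pair (2,3): pos 16,18 vel 2,-2 -> gap=2, closing at 4/unit, collide at t=1/2
Earliest collision: t=1/7 between 0 and 1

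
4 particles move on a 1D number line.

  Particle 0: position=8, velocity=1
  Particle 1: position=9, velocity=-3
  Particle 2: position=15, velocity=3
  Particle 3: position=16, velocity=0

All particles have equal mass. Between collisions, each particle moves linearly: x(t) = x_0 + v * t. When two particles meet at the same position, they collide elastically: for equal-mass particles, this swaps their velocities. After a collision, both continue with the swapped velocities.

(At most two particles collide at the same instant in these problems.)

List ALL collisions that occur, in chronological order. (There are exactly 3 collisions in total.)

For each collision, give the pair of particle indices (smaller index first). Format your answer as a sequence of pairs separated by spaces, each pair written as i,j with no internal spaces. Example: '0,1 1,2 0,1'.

Answer: 0,1 2,3 1,2

Derivation:
Collision at t=1/4: particles 0 and 1 swap velocities; positions: p0=33/4 p1=33/4 p2=63/4 p3=16; velocities now: v0=-3 v1=1 v2=3 v3=0
Collision at t=1/3: particles 2 and 3 swap velocities; positions: p0=8 p1=25/3 p2=16 p3=16; velocities now: v0=-3 v1=1 v2=0 v3=3
Collision at t=8: particles 1 and 2 swap velocities; positions: p0=-15 p1=16 p2=16 p3=39; velocities now: v0=-3 v1=0 v2=1 v3=3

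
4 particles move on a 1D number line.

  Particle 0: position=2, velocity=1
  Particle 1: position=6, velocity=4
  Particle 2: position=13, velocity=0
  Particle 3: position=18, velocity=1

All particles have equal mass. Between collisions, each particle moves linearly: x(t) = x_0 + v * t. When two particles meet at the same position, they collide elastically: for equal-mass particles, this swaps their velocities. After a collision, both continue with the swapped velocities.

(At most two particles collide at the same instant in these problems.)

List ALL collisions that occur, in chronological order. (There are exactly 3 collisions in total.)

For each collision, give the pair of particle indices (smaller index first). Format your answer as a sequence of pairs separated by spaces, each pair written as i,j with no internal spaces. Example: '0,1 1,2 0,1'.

Collision at t=7/4: particles 1 and 2 swap velocities; positions: p0=15/4 p1=13 p2=13 p3=79/4; velocities now: v0=1 v1=0 v2=4 v3=1
Collision at t=4: particles 2 and 3 swap velocities; positions: p0=6 p1=13 p2=22 p3=22; velocities now: v0=1 v1=0 v2=1 v3=4
Collision at t=11: particles 0 and 1 swap velocities; positions: p0=13 p1=13 p2=29 p3=50; velocities now: v0=0 v1=1 v2=1 v3=4

Answer: 1,2 2,3 0,1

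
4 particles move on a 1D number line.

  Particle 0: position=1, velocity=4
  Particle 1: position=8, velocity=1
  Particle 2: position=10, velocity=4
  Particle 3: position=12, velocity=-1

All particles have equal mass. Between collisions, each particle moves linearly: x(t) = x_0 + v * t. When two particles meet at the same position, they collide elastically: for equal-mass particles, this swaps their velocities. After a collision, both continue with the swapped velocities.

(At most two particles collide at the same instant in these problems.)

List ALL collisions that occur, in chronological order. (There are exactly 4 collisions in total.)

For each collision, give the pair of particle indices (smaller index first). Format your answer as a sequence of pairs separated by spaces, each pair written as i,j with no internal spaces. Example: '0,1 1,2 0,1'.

Answer: 2,3 1,2 0,1 1,2

Derivation:
Collision at t=2/5: particles 2 and 3 swap velocities; positions: p0=13/5 p1=42/5 p2=58/5 p3=58/5; velocities now: v0=4 v1=1 v2=-1 v3=4
Collision at t=2: particles 1 and 2 swap velocities; positions: p0=9 p1=10 p2=10 p3=18; velocities now: v0=4 v1=-1 v2=1 v3=4
Collision at t=11/5: particles 0 and 1 swap velocities; positions: p0=49/5 p1=49/5 p2=51/5 p3=94/5; velocities now: v0=-1 v1=4 v2=1 v3=4
Collision at t=7/3: particles 1 and 2 swap velocities; positions: p0=29/3 p1=31/3 p2=31/3 p3=58/3; velocities now: v0=-1 v1=1 v2=4 v3=4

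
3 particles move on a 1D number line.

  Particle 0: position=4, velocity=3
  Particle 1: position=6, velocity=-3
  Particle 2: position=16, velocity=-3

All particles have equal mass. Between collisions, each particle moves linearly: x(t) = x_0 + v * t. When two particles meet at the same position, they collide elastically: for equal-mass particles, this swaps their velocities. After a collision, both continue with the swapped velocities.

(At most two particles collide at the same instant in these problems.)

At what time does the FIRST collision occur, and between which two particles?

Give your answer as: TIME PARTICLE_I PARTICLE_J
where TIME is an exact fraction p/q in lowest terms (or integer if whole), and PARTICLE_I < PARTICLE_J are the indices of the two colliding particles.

Pair (0,1): pos 4,6 vel 3,-3 -> gap=2, closing at 6/unit, collide at t=1/3
Pair (1,2): pos 6,16 vel -3,-3 -> not approaching (rel speed 0 <= 0)
Earliest collision: t=1/3 between 0 and 1

Answer: 1/3 0 1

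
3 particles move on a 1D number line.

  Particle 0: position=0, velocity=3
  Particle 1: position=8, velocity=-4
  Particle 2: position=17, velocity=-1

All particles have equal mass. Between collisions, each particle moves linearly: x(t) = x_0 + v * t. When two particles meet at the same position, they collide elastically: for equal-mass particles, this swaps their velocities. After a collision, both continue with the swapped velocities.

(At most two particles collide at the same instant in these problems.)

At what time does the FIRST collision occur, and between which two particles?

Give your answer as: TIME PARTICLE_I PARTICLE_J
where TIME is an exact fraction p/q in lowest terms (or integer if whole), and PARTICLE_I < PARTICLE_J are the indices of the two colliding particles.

Pair (0,1): pos 0,8 vel 3,-4 -> gap=8, closing at 7/unit, collide at t=8/7
Pair (1,2): pos 8,17 vel -4,-1 -> not approaching (rel speed -3 <= 0)
Earliest collision: t=8/7 between 0 and 1

Answer: 8/7 0 1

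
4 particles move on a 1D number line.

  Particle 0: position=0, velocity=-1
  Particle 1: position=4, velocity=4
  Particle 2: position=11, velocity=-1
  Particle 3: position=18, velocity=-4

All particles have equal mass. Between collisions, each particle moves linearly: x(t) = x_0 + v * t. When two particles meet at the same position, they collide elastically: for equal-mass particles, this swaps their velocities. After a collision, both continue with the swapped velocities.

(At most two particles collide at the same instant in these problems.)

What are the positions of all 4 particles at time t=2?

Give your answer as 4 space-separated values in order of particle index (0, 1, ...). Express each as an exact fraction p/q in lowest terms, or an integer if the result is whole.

Answer: -2 9 10 12

Derivation:
Collision at t=7/5: particles 1 and 2 swap velocities; positions: p0=-7/5 p1=48/5 p2=48/5 p3=62/5; velocities now: v0=-1 v1=-1 v2=4 v3=-4
Collision at t=7/4: particles 2 and 3 swap velocities; positions: p0=-7/4 p1=37/4 p2=11 p3=11; velocities now: v0=-1 v1=-1 v2=-4 v3=4
Advance to t=2 (no further collisions before then); velocities: v0=-1 v1=-1 v2=-4 v3=4; positions = -2 9 10 12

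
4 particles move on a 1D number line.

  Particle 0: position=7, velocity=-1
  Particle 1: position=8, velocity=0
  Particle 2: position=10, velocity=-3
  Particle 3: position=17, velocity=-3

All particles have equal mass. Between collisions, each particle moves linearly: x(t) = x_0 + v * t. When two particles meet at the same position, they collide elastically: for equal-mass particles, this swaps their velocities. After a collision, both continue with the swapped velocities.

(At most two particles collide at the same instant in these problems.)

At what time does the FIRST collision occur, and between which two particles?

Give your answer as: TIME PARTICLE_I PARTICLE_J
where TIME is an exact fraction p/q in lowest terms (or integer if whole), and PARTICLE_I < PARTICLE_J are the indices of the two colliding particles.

Answer: 2/3 1 2

Derivation:
Pair (0,1): pos 7,8 vel -1,0 -> not approaching (rel speed -1 <= 0)
Pair (1,2): pos 8,10 vel 0,-3 -> gap=2, closing at 3/unit, collide at t=2/3
Pair (2,3): pos 10,17 vel -3,-3 -> not approaching (rel speed 0 <= 0)
Earliest collision: t=2/3 between 1 and 2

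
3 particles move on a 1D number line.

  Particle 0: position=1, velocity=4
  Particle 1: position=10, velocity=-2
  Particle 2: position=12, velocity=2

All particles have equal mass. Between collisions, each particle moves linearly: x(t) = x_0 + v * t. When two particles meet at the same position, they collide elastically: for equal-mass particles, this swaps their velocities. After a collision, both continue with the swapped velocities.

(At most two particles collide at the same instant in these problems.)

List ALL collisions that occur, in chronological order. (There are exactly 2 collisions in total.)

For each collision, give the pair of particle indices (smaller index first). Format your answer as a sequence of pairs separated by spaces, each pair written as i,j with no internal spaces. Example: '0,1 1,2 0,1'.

Collision at t=3/2: particles 0 and 1 swap velocities; positions: p0=7 p1=7 p2=15; velocities now: v0=-2 v1=4 v2=2
Collision at t=11/2: particles 1 and 2 swap velocities; positions: p0=-1 p1=23 p2=23; velocities now: v0=-2 v1=2 v2=4

Answer: 0,1 1,2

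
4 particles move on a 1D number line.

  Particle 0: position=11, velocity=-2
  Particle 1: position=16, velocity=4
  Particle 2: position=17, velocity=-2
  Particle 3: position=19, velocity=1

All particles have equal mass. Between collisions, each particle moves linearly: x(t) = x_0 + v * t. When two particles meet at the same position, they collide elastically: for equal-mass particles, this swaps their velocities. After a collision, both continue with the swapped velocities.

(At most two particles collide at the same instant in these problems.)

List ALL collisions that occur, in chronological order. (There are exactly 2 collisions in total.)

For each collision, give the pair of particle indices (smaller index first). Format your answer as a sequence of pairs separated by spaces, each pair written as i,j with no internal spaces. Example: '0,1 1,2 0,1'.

Collision at t=1/6: particles 1 and 2 swap velocities; positions: p0=32/3 p1=50/3 p2=50/3 p3=115/6; velocities now: v0=-2 v1=-2 v2=4 v3=1
Collision at t=1: particles 2 and 3 swap velocities; positions: p0=9 p1=15 p2=20 p3=20; velocities now: v0=-2 v1=-2 v2=1 v3=4

Answer: 1,2 2,3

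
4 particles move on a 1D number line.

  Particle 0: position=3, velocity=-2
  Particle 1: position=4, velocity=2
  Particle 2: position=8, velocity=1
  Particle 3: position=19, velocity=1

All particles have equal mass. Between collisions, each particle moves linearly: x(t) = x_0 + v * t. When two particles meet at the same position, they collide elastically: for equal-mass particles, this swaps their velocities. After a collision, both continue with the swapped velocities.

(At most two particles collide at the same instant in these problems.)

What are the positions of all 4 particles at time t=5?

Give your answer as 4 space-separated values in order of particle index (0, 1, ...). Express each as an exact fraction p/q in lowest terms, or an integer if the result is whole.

Answer: -7 13 14 24

Derivation:
Collision at t=4: particles 1 and 2 swap velocities; positions: p0=-5 p1=12 p2=12 p3=23; velocities now: v0=-2 v1=1 v2=2 v3=1
Advance to t=5 (no further collisions before then); velocities: v0=-2 v1=1 v2=2 v3=1; positions = -7 13 14 24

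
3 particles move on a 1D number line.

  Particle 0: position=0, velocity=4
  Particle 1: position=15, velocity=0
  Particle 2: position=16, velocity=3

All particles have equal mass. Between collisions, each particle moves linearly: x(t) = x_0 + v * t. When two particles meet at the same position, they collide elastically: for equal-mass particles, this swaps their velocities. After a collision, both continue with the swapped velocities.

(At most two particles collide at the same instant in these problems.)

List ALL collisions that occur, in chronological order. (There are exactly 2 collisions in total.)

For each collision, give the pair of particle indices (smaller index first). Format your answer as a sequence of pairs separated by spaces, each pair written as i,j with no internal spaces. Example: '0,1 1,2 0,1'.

Answer: 0,1 1,2

Derivation:
Collision at t=15/4: particles 0 and 1 swap velocities; positions: p0=15 p1=15 p2=109/4; velocities now: v0=0 v1=4 v2=3
Collision at t=16: particles 1 and 2 swap velocities; positions: p0=15 p1=64 p2=64; velocities now: v0=0 v1=3 v2=4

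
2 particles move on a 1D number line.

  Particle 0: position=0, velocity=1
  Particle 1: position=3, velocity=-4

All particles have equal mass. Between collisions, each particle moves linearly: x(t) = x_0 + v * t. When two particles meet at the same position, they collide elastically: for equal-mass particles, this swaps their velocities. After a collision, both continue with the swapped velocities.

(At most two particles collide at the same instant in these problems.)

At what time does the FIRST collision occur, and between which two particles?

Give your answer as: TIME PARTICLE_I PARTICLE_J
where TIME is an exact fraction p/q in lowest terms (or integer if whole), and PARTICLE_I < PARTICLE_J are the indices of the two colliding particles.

Answer: 3/5 0 1

Derivation:
Pair (0,1): pos 0,3 vel 1,-4 -> gap=3, closing at 5/unit, collide at t=3/5
Earliest collision: t=3/5 between 0 and 1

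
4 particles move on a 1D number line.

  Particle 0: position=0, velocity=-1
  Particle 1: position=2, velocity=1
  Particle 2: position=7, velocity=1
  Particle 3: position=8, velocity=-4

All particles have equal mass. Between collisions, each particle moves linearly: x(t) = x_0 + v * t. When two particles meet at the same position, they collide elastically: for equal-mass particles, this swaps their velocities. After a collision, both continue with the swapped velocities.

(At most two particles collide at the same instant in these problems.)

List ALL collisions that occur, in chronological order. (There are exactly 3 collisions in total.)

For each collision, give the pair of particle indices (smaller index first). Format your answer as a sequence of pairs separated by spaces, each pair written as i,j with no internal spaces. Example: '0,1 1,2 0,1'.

Answer: 2,3 1,2 0,1

Derivation:
Collision at t=1/5: particles 2 and 3 swap velocities; positions: p0=-1/5 p1=11/5 p2=36/5 p3=36/5; velocities now: v0=-1 v1=1 v2=-4 v3=1
Collision at t=6/5: particles 1 and 2 swap velocities; positions: p0=-6/5 p1=16/5 p2=16/5 p3=41/5; velocities now: v0=-1 v1=-4 v2=1 v3=1
Collision at t=8/3: particles 0 and 1 swap velocities; positions: p0=-8/3 p1=-8/3 p2=14/3 p3=29/3; velocities now: v0=-4 v1=-1 v2=1 v3=1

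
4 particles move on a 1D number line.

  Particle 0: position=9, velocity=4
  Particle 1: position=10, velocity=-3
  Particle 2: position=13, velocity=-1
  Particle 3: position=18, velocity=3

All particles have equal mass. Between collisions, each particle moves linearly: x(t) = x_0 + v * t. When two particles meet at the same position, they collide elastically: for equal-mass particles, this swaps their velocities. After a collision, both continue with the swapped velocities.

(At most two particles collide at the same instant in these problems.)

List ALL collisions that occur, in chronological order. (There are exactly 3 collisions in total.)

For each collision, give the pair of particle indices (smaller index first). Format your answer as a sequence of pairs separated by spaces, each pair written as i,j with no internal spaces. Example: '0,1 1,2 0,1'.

Answer: 0,1 1,2 2,3

Derivation:
Collision at t=1/7: particles 0 and 1 swap velocities; positions: p0=67/7 p1=67/7 p2=90/7 p3=129/7; velocities now: v0=-3 v1=4 v2=-1 v3=3
Collision at t=4/5: particles 1 and 2 swap velocities; positions: p0=38/5 p1=61/5 p2=61/5 p3=102/5; velocities now: v0=-3 v1=-1 v2=4 v3=3
Collision at t=9: particles 2 and 3 swap velocities; positions: p0=-17 p1=4 p2=45 p3=45; velocities now: v0=-3 v1=-1 v2=3 v3=4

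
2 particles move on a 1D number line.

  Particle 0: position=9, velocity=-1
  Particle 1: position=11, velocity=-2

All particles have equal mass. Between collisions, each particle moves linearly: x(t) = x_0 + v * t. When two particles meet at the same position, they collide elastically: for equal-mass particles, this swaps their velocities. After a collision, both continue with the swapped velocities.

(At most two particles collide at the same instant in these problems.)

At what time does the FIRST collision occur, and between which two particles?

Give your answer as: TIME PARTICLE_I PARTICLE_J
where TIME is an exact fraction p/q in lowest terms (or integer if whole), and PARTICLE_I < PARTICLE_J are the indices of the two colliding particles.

Answer: 2 0 1

Derivation:
Pair (0,1): pos 9,11 vel -1,-2 -> gap=2, closing at 1/unit, collide at t=2
Earliest collision: t=2 between 0 and 1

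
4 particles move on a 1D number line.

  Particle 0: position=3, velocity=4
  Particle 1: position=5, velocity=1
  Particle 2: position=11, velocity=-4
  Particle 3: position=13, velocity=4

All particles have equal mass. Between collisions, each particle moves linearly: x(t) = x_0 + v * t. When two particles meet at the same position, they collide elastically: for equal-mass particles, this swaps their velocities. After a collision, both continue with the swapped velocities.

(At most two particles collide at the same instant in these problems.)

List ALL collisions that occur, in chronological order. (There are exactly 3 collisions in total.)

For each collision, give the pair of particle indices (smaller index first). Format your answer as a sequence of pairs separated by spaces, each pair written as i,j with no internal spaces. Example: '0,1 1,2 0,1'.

Collision at t=2/3: particles 0 and 1 swap velocities; positions: p0=17/3 p1=17/3 p2=25/3 p3=47/3; velocities now: v0=1 v1=4 v2=-4 v3=4
Collision at t=1: particles 1 and 2 swap velocities; positions: p0=6 p1=7 p2=7 p3=17; velocities now: v0=1 v1=-4 v2=4 v3=4
Collision at t=6/5: particles 0 and 1 swap velocities; positions: p0=31/5 p1=31/5 p2=39/5 p3=89/5; velocities now: v0=-4 v1=1 v2=4 v3=4

Answer: 0,1 1,2 0,1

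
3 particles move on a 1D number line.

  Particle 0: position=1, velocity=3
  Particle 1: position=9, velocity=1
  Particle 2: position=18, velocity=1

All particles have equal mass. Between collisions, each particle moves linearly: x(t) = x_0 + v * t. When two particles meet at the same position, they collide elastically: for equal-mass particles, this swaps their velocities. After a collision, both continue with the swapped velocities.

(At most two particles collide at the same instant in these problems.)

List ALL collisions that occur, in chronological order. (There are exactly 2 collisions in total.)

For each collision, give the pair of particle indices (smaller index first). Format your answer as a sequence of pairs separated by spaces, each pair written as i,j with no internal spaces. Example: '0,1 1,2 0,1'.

Answer: 0,1 1,2

Derivation:
Collision at t=4: particles 0 and 1 swap velocities; positions: p0=13 p1=13 p2=22; velocities now: v0=1 v1=3 v2=1
Collision at t=17/2: particles 1 and 2 swap velocities; positions: p0=35/2 p1=53/2 p2=53/2; velocities now: v0=1 v1=1 v2=3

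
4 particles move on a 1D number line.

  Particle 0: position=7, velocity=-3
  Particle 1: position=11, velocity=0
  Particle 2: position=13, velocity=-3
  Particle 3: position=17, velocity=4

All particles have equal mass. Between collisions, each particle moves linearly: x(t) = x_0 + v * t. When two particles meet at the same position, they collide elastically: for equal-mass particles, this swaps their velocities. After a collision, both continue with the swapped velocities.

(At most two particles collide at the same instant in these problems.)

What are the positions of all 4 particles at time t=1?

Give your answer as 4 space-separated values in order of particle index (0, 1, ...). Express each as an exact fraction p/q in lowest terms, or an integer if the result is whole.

Answer: 4 10 11 21

Derivation:
Collision at t=2/3: particles 1 and 2 swap velocities; positions: p0=5 p1=11 p2=11 p3=59/3; velocities now: v0=-3 v1=-3 v2=0 v3=4
Advance to t=1 (no further collisions before then); velocities: v0=-3 v1=-3 v2=0 v3=4; positions = 4 10 11 21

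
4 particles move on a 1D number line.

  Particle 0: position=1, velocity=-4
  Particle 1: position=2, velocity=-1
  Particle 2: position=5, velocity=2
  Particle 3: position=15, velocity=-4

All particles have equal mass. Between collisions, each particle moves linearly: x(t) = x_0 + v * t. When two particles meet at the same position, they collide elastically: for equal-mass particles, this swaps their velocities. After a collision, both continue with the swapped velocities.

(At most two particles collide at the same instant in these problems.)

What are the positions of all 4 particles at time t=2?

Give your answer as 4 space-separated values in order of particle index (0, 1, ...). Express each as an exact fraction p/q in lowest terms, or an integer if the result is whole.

Collision at t=5/3: particles 2 and 3 swap velocities; positions: p0=-17/3 p1=1/3 p2=25/3 p3=25/3; velocities now: v0=-4 v1=-1 v2=-4 v3=2
Advance to t=2 (no further collisions before then); velocities: v0=-4 v1=-1 v2=-4 v3=2; positions = -7 0 7 9

Answer: -7 0 7 9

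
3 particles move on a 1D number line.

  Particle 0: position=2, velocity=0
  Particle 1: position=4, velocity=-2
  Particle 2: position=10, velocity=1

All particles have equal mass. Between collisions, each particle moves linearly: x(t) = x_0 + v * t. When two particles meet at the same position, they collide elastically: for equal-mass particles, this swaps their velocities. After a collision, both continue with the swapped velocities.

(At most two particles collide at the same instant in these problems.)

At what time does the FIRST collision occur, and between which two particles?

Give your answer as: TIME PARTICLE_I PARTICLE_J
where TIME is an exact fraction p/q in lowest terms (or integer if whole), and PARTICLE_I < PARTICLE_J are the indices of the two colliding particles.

Answer: 1 0 1

Derivation:
Pair (0,1): pos 2,4 vel 0,-2 -> gap=2, closing at 2/unit, collide at t=1
Pair (1,2): pos 4,10 vel -2,1 -> not approaching (rel speed -3 <= 0)
Earliest collision: t=1 between 0 and 1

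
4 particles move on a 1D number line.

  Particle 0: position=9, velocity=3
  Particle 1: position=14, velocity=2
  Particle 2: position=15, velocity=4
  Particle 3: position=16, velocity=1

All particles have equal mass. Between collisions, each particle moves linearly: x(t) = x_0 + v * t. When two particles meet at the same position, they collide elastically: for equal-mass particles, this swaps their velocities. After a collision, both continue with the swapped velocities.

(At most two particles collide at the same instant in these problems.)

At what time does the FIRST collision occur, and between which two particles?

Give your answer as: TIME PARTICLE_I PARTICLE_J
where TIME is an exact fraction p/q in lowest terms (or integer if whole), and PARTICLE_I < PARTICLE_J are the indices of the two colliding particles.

Answer: 1/3 2 3

Derivation:
Pair (0,1): pos 9,14 vel 3,2 -> gap=5, closing at 1/unit, collide at t=5
Pair (1,2): pos 14,15 vel 2,4 -> not approaching (rel speed -2 <= 0)
Pair (2,3): pos 15,16 vel 4,1 -> gap=1, closing at 3/unit, collide at t=1/3
Earliest collision: t=1/3 between 2 and 3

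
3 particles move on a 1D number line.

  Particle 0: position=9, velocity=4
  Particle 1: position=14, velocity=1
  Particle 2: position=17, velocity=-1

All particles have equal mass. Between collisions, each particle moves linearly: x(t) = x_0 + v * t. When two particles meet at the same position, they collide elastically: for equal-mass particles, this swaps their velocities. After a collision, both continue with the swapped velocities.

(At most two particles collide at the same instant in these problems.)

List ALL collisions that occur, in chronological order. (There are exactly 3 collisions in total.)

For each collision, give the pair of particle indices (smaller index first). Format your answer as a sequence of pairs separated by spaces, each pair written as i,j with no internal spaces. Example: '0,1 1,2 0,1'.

Answer: 1,2 0,1 1,2

Derivation:
Collision at t=3/2: particles 1 and 2 swap velocities; positions: p0=15 p1=31/2 p2=31/2; velocities now: v0=4 v1=-1 v2=1
Collision at t=8/5: particles 0 and 1 swap velocities; positions: p0=77/5 p1=77/5 p2=78/5; velocities now: v0=-1 v1=4 v2=1
Collision at t=5/3: particles 1 and 2 swap velocities; positions: p0=46/3 p1=47/3 p2=47/3; velocities now: v0=-1 v1=1 v2=4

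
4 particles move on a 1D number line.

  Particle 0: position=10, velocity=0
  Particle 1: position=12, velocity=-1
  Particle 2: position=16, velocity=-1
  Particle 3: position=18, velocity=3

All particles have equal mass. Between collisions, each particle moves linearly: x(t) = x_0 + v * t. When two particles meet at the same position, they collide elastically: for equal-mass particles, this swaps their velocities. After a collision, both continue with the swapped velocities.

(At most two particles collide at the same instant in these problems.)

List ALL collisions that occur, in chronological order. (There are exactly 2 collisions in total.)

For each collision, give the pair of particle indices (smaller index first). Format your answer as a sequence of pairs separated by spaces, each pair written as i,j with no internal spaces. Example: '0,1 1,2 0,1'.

Answer: 0,1 1,2

Derivation:
Collision at t=2: particles 0 and 1 swap velocities; positions: p0=10 p1=10 p2=14 p3=24; velocities now: v0=-1 v1=0 v2=-1 v3=3
Collision at t=6: particles 1 and 2 swap velocities; positions: p0=6 p1=10 p2=10 p3=36; velocities now: v0=-1 v1=-1 v2=0 v3=3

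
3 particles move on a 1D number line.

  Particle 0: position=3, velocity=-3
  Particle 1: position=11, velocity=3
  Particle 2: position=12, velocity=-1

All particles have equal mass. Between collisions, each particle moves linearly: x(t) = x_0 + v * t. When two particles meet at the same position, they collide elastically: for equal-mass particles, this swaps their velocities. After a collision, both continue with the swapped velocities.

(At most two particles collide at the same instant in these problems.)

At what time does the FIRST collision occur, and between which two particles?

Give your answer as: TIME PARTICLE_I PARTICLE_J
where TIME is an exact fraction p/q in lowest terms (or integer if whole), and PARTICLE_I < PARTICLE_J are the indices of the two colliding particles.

Pair (0,1): pos 3,11 vel -3,3 -> not approaching (rel speed -6 <= 0)
Pair (1,2): pos 11,12 vel 3,-1 -> gap=1, closing at 4/unit, collide at t=1/4
Earliest collision: t=1/4 between 1 and 2

Answer: 1/4 1 2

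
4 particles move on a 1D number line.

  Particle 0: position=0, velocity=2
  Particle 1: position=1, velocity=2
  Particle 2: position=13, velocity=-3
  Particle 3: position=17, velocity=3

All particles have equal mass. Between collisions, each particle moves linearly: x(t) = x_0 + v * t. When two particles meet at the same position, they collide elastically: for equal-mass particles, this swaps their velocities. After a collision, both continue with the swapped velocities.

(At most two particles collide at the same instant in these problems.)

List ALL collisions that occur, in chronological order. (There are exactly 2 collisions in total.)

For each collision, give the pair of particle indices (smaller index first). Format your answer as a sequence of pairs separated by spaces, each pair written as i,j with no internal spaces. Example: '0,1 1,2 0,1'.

Collision at t=12/5: particles 1 and 2 swap velocities; positions: p0=24/5 p1=29/5 p2=29/5 p3=121/5; velocities now: v0=2 v1=-3 v2=2 v3=3
Collision at t=13/5: particles 0 and 1 swap velocities; positions: p0=26/5 p1=26/5 p2=31/5 p3=124/5; velocities now: v0=-3 v1=2 v2=2 v3=3

Answer: 1,2 0,1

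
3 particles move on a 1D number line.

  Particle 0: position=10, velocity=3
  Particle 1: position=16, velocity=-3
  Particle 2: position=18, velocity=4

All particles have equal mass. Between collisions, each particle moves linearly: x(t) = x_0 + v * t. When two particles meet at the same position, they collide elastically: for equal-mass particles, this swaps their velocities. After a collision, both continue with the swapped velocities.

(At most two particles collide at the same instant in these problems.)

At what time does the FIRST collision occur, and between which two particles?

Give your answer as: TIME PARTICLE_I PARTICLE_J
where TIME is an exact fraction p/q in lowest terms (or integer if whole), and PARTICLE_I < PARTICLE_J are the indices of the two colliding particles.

Answer: 1 0 1

Derivation:
Pair (0,1): pos 10,16 vel 3,-3 -> gap=6, closing at 6/unit, collide at t=1
Pair (1,2): pos 16,18 vel -3,4 -> not approaching (rel speed -7 <= 0)
Earliest collision: t=1 between 0 and 1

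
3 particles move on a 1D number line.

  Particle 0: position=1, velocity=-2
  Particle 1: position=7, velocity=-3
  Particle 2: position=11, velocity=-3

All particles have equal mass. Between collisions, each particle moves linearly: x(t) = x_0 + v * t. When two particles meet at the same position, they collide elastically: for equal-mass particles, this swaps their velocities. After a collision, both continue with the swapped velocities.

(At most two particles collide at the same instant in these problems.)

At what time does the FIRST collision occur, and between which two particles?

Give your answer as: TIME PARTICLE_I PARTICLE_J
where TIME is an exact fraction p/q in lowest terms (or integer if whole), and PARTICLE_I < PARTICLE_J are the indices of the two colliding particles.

Answer: 6 0 1

Derivation:
Pair (0,1): pos 1,7 vel -2,-3 -> gap=6, closing at 1/unit, collide at t=6
Pair (1,2): pos 7,11 vel -3,-3 -> not approaching (rel speed 0 <= 0)
Earliest collision: t=6 between 0 and 1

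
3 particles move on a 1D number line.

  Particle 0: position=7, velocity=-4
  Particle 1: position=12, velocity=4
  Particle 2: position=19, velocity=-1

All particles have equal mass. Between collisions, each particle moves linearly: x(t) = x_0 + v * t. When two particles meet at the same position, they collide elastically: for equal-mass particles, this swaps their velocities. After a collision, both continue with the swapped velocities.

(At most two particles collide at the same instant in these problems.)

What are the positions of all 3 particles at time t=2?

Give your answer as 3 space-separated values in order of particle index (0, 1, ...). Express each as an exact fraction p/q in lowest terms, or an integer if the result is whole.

Answer: -1 17 20

Derivation:
Collision at t=7/5: particles 1 and 2 swap velocities; positions: p0=7/5 p1=88/5 p2=88/5; velocities now: v0=-4 v1=-1 v2=4
Advance to t=2 (no further collisions before then); velocities: v0=-4 v1=-1 v2=4; positions = -1 17 20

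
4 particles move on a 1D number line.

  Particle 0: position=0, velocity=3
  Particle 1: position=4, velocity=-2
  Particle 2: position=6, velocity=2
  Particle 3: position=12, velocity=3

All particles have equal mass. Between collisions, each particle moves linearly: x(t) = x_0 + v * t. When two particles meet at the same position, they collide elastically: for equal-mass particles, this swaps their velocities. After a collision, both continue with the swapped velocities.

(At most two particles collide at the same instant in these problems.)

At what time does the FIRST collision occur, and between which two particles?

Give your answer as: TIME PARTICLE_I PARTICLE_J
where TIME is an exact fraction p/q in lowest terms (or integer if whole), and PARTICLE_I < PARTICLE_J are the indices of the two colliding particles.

Pair (0,1): pos 0,4 vel 3,-2 -> gap=4, closing at 5/unit, collide at t=4/5
Pair (1,2): pos 4,6 vel -2,2 -> not approaching (rel speed -4 <= 0)
Pair (2,3): pos 6,12 vel 2,3 -> not approaching (rel speed -1 <= 0)
Earliest collision: t=4/5 between 0 and 1

Answer: 4/5 0 1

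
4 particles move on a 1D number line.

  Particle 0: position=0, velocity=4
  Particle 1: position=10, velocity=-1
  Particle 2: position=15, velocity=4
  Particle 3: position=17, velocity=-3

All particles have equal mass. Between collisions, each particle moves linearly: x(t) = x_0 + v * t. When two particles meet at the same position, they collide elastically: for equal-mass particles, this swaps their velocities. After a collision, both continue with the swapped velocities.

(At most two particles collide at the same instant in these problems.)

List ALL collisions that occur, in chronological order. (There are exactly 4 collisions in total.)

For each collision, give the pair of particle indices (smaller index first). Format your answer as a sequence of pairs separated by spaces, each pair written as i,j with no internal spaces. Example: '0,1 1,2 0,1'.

Collision at t=2/7: particles 2 and 3 swap velocities; positions: p0=8/7 p1=68/7 p2=113/7 p3=113/7; velocities now: v0=4 v1=-1 v2=-3 v3=4
Collision at t=2: particles 0 and 1 swap velocities; positions: p0=8 p1=8 p2=11 p3=23; velocities now: v0=-1 v1=4 v2=-3 v3=4
Collision at t=17/7: particles 1 and 2 swap velocities; positions: p0=53/7 p1=68/7 p2=68/7 p3=173/7; velocities now: v0=-1 v1=-3 v2=4 v3=4
Collision at t=7/2: particles 0 and 1 swap velocities; positions: p0=13/2 p1=13/2 p2=14 p3=29; velocities now: v0=-3 v1=-1 v2=4 v3=4

Answer: 2,3 0,1 1,2 0,1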